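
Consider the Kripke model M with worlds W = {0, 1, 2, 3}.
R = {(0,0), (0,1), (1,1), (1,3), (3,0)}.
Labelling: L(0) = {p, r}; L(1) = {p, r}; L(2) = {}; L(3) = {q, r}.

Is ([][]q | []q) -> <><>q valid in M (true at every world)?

Recall that []ψ holds at a world iff ψ holds at every accessible world, and <>ψ holds iff ψ holds at some accessible world.
Let φ = ([][]q | []q) -> <><>q. Evaluate φ at each world:
  0 (successors {0, 1}): φ is true.
  1 (successors {1, 3}): φ is true.
  2 (successors ∅): φ is false.
  3 (successors {0}): φ is true.
Detail at 2 (counterexample):
  At 2: [][]q | []q is true, <><>q is false, so ([][]q | []q) -> <><>q is false.
    At 2: [][]q is true, []q is true, so [][]q | []q is true.
      At 2: no accessible worlds, so [][]q holds vacuously.
      At 2: no accessible worlds, so []q holds vacuously.
    At 2: no accessible worlds, so <><>q is false.

No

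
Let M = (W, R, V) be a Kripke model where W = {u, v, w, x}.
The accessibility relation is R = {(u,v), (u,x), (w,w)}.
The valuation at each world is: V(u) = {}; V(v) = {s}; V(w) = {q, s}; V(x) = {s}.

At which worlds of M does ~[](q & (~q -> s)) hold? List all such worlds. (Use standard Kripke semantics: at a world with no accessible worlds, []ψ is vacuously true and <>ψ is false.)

Let φ = ~[](q & (~q -> s)). Evaluate φ at each world:
  u (successors {v, x}): φ is true.
  v (successors ∅): φ is false.
  w (successors {w}): φ is false.
  x (successors ∅): φ is false.
For instance, at w:
  At w: [](q & (~q -> s)) is true, so ~[](q & (~q -> s)) is false.
    At w: [](q & (~q -> s)) requires q & (~q -> s) at every successor {w}.
      At w: q & (~q -> s) is true.
    So [](q & (~q -> s)) is true at w.
Satisfying worlds: {u}

u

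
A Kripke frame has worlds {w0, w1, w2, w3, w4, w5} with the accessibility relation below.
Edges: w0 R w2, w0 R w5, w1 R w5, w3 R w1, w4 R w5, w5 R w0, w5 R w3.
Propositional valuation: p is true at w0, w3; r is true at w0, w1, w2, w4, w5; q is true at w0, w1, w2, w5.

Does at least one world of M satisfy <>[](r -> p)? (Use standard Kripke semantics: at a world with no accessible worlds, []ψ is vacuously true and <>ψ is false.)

Let φ = <>[](r -> p). Evaluate φ at each world:
  w0 (successors {w2, w5}): φ is true.
  w1 (successors {w5}): φ is true.
  w2 (successors ∅): φ is false.
  w3 (successors {w1}): φ is false.
  w4 (successors {w5}): φ is true.
  w5 (successors {w0, w3}): φ is false.
Detail at w0 (witness):
  At w0: <>[](r -> p) requires [](r -> p) at some successor in {w2, w5}.
    [](r -> p) holds at w2, so <>[](r -> p) is true at w0.
      At w2: no accessible worlds, so [](r -> p) holds vacuously.

Yes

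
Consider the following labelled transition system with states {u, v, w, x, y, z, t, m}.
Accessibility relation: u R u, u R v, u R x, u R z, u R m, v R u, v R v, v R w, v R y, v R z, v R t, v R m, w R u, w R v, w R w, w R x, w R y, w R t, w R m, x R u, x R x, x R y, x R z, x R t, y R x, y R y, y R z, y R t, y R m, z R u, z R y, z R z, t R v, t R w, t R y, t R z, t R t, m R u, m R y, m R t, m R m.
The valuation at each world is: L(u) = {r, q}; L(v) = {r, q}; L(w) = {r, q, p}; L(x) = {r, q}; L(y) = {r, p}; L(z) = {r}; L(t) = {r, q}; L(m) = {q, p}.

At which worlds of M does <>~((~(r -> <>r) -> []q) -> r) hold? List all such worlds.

Let φ = <>~((~(r -> <>r) -> []q) -> r). Evaluate φ at each world:
  u (successors {u, v, x, z, m}): φ is true.
  v (successors {u, v, w, y, z, t, m}): φ is true.
  w (successors {u, v, w, x, y, t, m}): φ is true.
  x (successors {u, x, y, z, t}): φ is false.
  y (successors {x, y, z, t, m}): φ is true.
  z (successors {u, y, z}): φ is false.
  t (successors {v, w, y, z, t}): φ is false.
  m (successors {u, y, t, m}): φ is true.
For instance, at y:
  At y: <>~((~(r -> <>r) -> []q) -> r) requires ~((~(r -> <>r) -> []q) -> r) at some successor in {x, y, z, t, m}.
    ~((~(r -> <>r) -> []q) -> r) holds at m, so <>~((~(r -> <>r) -> []q) -> r) is true at y.
      At m: (~(r -> <>r) -> []q) -> r is false, so ~((~(r -> <>r) -> []q) -> r) is true.
Satisfying worlds: {u, v, w, y, m}

u, v, w, y, m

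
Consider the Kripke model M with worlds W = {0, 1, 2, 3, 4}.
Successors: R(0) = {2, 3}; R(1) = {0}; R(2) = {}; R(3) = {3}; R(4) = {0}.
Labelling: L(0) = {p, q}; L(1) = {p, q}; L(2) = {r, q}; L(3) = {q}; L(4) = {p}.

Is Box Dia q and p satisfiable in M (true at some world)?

Let φ = Box Dia q and p. Evaluate φ at each world:
  0 (successors {2, 3}): φ is false.
  1 (successors {0}): φ is true.
  2 (successors ∅): φ is false.
  3 (successors {3}): φ is false.
  4 (successors {0}): φ is true.
Detail at 1 (witness):
  At 1: Box Dia q is true, p is true, so Box Dia q and p is true.
    At 1: Box Dia q requires Dia q at every successor {0}.
      At 0: Dia q is true.
    So Box Dia q is true at 1.

Yes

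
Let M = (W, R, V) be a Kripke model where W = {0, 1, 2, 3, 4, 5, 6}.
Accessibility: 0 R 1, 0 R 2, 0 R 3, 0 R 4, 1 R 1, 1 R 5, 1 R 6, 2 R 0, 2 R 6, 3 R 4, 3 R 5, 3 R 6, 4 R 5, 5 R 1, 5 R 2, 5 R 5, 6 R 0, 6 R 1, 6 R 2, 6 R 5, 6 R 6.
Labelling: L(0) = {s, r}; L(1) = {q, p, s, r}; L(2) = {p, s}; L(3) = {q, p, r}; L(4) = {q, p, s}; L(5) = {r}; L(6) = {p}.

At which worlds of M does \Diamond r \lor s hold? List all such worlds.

Let φ = \Diamond r \lor s. Evaluate φ at each world:
  0 (successors {1, 2, 3, 4}): φ is true.
  1 (successors {1, 5, 6}): φ is true.
  2 (successors {0, 6}): φ is true.
  3 (successors {4, 5, 6}): φ is true.
  4 (successors {5}): φ is true.
  5 (successors {1, 2, 5}): φ is true.
  6 (successors {0, 1, 2, 5, 6}): φ is true.
For instance, at 3:
  At 3: \Diamond r is true, s is false, so \Diamond r \lor s is true.
    At 3: \Diamond r requires r at some successor in {4, 5, 6}.
      r holds at 5, so \Diamond r is true at 3.
Satisfying worlds: {0, 1, 2, 3, 4, 5, 6}

0, 1, 2, 3, 4, 5, 6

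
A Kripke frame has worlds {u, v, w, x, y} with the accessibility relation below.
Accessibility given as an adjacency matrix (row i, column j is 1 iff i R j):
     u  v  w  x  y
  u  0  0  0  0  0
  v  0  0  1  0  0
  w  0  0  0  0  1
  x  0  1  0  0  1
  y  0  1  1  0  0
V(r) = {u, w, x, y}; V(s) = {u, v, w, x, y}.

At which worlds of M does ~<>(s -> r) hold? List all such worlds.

Recall that <>ψ holds at a world iff ψ holds at some accessible world.
Let φ = ~<>(s -> r). Evaluate φ at each world:
  u (successors ∅): φ is true.
  v (successors {w}): φ is false.
  w (successors {y}): φ is false.
  x (successors {v, y}): φ is false.
  y (successors {v, w}): φ is false.
For instance, at y:
  At y: <>(s -> r) is true, so ~<>(s -> r) is false.
    At y: <>(s -> r) requires s -> r at some successor in {v, w}.
      s -> r holds at w, so <>(s -> r) is true at y.
Satisfying worlds: {u}

u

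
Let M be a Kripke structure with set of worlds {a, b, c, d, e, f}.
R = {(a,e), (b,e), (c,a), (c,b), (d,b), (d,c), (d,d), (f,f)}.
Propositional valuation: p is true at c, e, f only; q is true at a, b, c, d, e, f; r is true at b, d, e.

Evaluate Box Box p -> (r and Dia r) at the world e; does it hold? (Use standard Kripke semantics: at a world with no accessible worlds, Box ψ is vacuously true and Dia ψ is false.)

No

Recall that Box ψ holds at a world iff ψ holds at every accessible world, and Dia ψ holds iff ψ holds at some accessible world.
At e: Box Box p is true, r and Dia r is false, so Box Box p -> (r and Dia r) is false.
  At e: no accessible worlds, so Box Box p holds vacuously.
  At e: r is true, Dia r is false, so r and Dia r is false.
    At e: no accessible worlds, so Dia r is false.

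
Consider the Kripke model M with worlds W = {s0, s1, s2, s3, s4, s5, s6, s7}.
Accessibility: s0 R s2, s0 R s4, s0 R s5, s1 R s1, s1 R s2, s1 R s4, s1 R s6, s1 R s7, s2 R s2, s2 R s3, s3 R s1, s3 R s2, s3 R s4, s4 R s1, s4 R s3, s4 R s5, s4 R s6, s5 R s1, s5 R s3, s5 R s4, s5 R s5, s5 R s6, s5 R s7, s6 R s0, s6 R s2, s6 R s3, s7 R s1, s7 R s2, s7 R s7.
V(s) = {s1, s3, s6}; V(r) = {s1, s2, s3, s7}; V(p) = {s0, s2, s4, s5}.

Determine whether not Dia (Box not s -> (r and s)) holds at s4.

No

At s4: Dia (Box not s -> (r and s)) is true, so not Dia (Box not s -> (r and s)) is false.
  At s4: Dia (Box not s -> (r and s)) requires Box not s -> (r and s) at some successor in {s1, s3, s5, s6}.
    Box not s -> (r and s) holds at s1, so Dia (Box not s -> (r and s)) is true at s4.
      At s1: Box not s is false, r and s is true, so Box not s -> (r and s) is true.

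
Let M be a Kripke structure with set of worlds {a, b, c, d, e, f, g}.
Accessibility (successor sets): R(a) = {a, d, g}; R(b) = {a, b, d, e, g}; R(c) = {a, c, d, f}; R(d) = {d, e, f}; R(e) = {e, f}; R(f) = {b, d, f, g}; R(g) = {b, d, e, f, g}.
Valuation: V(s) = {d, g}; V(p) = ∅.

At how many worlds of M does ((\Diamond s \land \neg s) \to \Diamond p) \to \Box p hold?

4

Let φ = ((\Diamond s \land \neg s) \to \Diamond p) \to \Box p. Evaluate φ at each world:
  a (successors {a, d, g}): φ is true.
  b (successors {a, b, d, e, g}): φ is true.
  c (successors {a, c, d, f}): φ is true.
  d (successors {d, e, f}): φ is false.
  e (successors {e, f}): φ is false.
  f (successors {b, d, f, g}): φ is true.
  g (successors {b, d, e, f, g}): φ is false.
For instance, at a:
  At a: (\Diamond s \land \neg s) \to \Diamond p is false, \Box p is false, so ((\Diamond s \land \neg s) \to \Diamond p) \to \Box p is true.
    At a: \Diamond s \land \neg s is true, \Diamond p is false, so (\Diamond s \land \neg s) \to \Diamond p is false.
      At a: \Diamond s is true, \neg s is true, so \Diamond s \land \neg s is true.
      At a: \Diamond p requires p at some successor in {a, d, g}.
        At a: p is false.
        At d: p is false.
        At g: p is false.
      So \Diamond p is false at a.
    At a: \Box p requires p at every successor {a, d, g}.
      p fails at a, so \Box p is false at a.
Satisfying worlds: {a, b, c, f}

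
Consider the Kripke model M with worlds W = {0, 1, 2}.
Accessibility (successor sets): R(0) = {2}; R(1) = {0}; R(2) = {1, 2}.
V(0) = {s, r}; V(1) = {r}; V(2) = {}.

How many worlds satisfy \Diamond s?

1

Recall that \Diamond ψ holds at a world iff ψ holds at some accessible world.
Let φ = \Diamond s. Evaluate φ at each world:
  0 (successors {2}): φ is false.
  1 (successors {0}): φ is true.
  2 (successors {1, 2}): φ is false.
For instance, at 0:
  At 0: \Diamond s requires s at some successor in {2}.
    At 2: s is false.
  So \Diamond s is false at 0.
Satisfying worlds: {1}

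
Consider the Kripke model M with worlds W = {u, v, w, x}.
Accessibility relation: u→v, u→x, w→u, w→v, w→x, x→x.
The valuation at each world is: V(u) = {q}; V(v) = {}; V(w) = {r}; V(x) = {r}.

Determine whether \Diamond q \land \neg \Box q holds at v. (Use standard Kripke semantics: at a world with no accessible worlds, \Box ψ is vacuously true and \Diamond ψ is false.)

At v: \Diamond q is false, \neg \Box q is false, so \Diamond q \land \neg \Box q is false.
  At v: no accessible worlds, so \Diamond q is false.
  At v: \Box q is true, so \neg \Box q is false.
    At v: no accessible worlds, so \Box q holds vacuously.

No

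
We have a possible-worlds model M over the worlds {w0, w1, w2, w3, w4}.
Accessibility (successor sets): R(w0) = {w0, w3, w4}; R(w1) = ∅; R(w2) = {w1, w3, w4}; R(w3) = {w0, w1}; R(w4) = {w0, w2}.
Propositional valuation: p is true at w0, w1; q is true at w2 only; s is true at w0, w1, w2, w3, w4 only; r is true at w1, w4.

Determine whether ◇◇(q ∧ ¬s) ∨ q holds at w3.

At w3: ◇◇(q ∧ ¬s) is false, q is false, so ◇◇(q ∧ ¬s) ∨ q is false.
  At w3: ◇◇(q ∧ ¬s) requires ◇(q ∧ ¬s) at some successor in {w0, w1}.
    At w0: ◇(q ∧ ¬s) is false.
    At w1: ◇(q ∧ ¬s) is false.
  So ◇◇(q ∧ ¬s) is false at w3.

No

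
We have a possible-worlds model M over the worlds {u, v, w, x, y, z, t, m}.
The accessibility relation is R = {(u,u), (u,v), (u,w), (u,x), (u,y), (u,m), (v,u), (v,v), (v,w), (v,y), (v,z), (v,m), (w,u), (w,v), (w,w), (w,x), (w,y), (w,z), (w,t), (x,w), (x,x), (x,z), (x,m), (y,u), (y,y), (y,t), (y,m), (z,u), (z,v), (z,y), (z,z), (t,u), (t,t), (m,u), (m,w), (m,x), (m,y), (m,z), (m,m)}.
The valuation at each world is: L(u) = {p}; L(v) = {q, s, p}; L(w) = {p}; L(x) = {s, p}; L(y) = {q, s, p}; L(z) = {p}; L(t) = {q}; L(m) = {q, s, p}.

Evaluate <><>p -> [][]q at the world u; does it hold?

No

Recall that []ψ holds at a world iff ψ holds at every accessible world, and <>ψ holds iff ψ holds at some accessible world.
At u: <><>p is true, [][]q is false, so <><>p -> [][]q is false.
  At u: <><>p requires <>p at some successor in {u, v, w, x, y, m}.
    <>p holds at u, so <><>p is true at u.
      At u: <>p requires p at some successor in {u, v, w, x, y, m}.
        p holds at u, so <>p is true at u.
  At u: [][]q requires []q at every successor {u, v, w, x, y, m}.
    []q fails at u, so [][]q is false at u.
      At u: []q requires q at every successor {u, v, w, x, y, m}.
        q fails at u, so []q is false at u.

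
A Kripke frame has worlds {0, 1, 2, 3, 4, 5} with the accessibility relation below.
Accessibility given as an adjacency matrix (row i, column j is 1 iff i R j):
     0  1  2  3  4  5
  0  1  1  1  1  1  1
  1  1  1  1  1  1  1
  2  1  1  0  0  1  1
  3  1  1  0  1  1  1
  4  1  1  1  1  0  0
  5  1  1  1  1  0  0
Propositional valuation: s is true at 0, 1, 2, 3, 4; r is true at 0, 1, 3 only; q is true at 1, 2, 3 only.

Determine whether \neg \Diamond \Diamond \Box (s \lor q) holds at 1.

No

At 1: \Diamond \Diamond \Box (s \lor q) is true, so \neg \Diamond \Diamond \Box (s \lor q) is false.
  At 1: \Diamond \Diamond \Box (s \lor q) requires \Diamond \Box (s \lor q) at some successor in {0, 1, 2, 3, 4, 5}.
    \Diamond \Box (s \lor q) holds at 0, so \Diamond \Diamond \Box (s \lor q) is true at 1.
      At 0: \Diamond \Box (s \lor q) requires \Box (s \lor q) at some successor in {0, 1, 2, 3, 4, 5}.
        \Box (s \lor q) holds at 4, so \Diamond \Box (s \lor q) is true at 0.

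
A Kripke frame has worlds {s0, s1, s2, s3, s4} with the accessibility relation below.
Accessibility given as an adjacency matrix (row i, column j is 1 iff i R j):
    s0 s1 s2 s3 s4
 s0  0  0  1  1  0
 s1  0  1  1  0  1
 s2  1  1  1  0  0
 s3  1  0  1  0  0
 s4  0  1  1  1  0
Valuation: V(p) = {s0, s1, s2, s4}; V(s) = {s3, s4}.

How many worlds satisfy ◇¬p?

Let φ = ◇¬p. Evaluate φ at each world:
  s0 (successors {s2, s3}): φ is true.
  s1 (successors {s1, s2, s4}): φ is false.
  s2 (successors {s0, s1, s2}): φ is false.
  s3 (successors {s0, s2}): φ is false.
  s4 (successors {s1, s2, s3}): φ is true.
For instance, at s1:
  At s1: ◇¬p requires ¬p at some successor in {s1, s2, s4}.
    At s1: ¬p is false.
    At s2: ¬p is false.
    At s4: ¬p is false.
  So ◇¬p is false at s1.
Satisfying worlds: {s0, s4}

2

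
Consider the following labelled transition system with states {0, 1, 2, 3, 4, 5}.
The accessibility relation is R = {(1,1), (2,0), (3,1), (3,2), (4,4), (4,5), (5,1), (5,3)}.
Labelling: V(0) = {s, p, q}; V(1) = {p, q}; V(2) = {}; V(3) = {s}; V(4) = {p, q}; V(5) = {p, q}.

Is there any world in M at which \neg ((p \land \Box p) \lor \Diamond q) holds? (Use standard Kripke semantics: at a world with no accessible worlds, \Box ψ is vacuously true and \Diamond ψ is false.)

Let φ = \neg ((p \land \Box p) \lor \Diamond q). Evaluate φ at each world:
  0 (successors ∅): φ is false.
  1 (successors {1}): φ is false.
  2 (successors {0}): φ is false.
  3 (successors {1, 2}): φ is false.
  4 (successors {4, 5}): φ is false.
  5 (successors {1, 3}): φ is false.
For instance, at 1:
  At 1: (p \land \Box p) \lor \Diamond q is true, so \neg ((p \land \Box p) \lor \Diamond q) is false.
    At 1: p \land \Box p is true, \Diamond q is true, so (p \land \Box p) \lor \Diamond q is true.
      At 1: p is true, \Box p is true, so p \land \Box p is true.
      At 1: \Diamond q requires q at some successor in {1}.
        q holds at 1, so \Diamond q is true at 1.

No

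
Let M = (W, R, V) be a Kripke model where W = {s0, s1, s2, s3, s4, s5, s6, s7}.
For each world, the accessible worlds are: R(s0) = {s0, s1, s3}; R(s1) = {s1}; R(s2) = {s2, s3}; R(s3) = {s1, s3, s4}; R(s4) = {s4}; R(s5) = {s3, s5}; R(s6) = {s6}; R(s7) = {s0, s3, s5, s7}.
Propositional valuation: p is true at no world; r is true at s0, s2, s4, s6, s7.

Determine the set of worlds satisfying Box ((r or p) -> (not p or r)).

Recall that Box ψ holds at a world iff ψ holds at every accessible world, and Dia ψ holds iff ψ holds at some accessible world.
Let φ = Box ((r or p) -> (not p or r)). Evaluate φ at each world:
  s0 (successors {s0, s1, s3}): φ is true.
  s1 (successors {s1}): φ is true.
  s2 (successors {s2, s3}): φ is true.
  s3 (successors {s1, s3, s4}): φ is true.
  s4 (successors {s4}): φ is true.
  s5 (successors {s3, s5}): φ is true.
  s6 (successors {s6}): φ is true.
  s7 (successors {s0, s3, s5, s7}): φ is true.
For instance, at s0:
  At s0: Box ((r or p) -> (not p or r)) requires (r or p) -> (not p or r) at every successor {s0, s1, s3}.
    At s0: (r or p) -> (not p or r) is true.
    At s1: (r or p) -> (not p or r) is true.
    At s3: (r or p) -> (not p or r) is true.
  So Box ((r or p) -> (not p or r)) is true at s0.
Satisfying worlds: {s0, s1, s2, s3, s4, s5, s6, s7}

s0, s1, s2, s3, s4, s5, s6, s7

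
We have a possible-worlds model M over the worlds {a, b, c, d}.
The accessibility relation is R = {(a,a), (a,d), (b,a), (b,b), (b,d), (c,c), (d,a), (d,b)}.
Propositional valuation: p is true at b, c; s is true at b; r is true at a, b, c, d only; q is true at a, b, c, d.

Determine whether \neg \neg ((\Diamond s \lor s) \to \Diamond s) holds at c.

Yes

Recall that \Diamond ψ holds at a world iff ψ holds at some accessible world.
At c: \neg ((\Diamond s \lor s) \to \Diamond s) is false, so \neg \neg ((\Diamond s \lor s) \to \Diamond s) is true.
  At c: (\Diamond s \lor s) \to \Diamond s is true, so \neg ((\Diamond s \lor s) \to \Diamond s) is false.
    At c: \Diamond s \lor s is false, \Diamond s is false, so (\Diamond s \lor s) \to \Diamond s is true.
      At c: \Diamond s is false, s is false, so \Diamond s \lor s is false.
      At c: \Diamond s requires s at some successor in {c}.
        At c: s is false.
      So \Diamond s is false at c.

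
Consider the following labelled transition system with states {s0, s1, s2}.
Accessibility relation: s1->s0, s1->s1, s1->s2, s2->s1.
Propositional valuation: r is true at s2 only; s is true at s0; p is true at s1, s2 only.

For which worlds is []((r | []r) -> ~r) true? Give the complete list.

Let φ = []((r | []r) -> ~r). Evaluate φ at each world:
  s0 (successors ∅): φ is true.
  s1 (successors {s0, s1, s2}): φ is false.
  s2 (successors {s1}): φ is true.
For instance, at s1:
  At s1: []((r | []r) -> ~r) requires (r | []r) -> ~r at every successor {s0, s1, s2}.
    (r | []r) -> ~r fails at s2, so []((r | []r) -> ~r) is false at s1.
      At s2: r | []r is true, ~r is false, so (r | []r) -> ~r is false.
Satisfying worlds: {s0, s2}

s0, s2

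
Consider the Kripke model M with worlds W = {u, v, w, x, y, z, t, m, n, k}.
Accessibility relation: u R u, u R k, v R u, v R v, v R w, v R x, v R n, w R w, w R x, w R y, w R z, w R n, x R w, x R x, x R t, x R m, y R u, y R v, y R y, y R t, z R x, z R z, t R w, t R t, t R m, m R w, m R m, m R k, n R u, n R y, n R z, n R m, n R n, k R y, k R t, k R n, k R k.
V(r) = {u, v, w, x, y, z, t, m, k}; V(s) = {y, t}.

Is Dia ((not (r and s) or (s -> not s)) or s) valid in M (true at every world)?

Yes

Let φ = Dia ((not (r and s) or (s -> not s)) or s). Evaluate φ at each world:
  u (successors {u, k}): φ is true.
  v (successors {u, v, w, x, n}): φ is true.
  w (successors {w, x, y, z, n}): φ is true.
  x (successors {w, x, t, m}): φ is true.
  y (successors {u, v, y, t}): φ is true.
  z (successors {x, z}): φ is true.
  t (successors {w, t, m}): φ is true.
  m (successors {w, m, k}): φ is true.
  n (successors {u, y, z, m, n}): φ is true.
  k (successors {y, t, n, k}): φ is true.
For instance, at v:
  At v: Dia ((not (r and s) or (s -> not s)) or s) requires (not (r and s) or (s -> not s)) or s at some successor in {u, v, w, x, n}.
    (not (r and s) or (s -> not s)) or s holds at u, so Dia ((not (r and s) or (s -> not s)) or s) is true at v.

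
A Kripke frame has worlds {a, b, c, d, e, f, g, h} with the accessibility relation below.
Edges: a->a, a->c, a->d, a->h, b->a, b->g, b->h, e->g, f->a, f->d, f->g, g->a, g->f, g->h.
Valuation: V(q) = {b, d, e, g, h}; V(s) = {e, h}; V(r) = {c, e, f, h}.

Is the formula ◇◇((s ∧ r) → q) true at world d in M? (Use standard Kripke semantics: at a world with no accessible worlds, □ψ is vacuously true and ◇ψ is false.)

At d: no accessible worlds, so ◇◇((s ∧ r) → q) is false.

No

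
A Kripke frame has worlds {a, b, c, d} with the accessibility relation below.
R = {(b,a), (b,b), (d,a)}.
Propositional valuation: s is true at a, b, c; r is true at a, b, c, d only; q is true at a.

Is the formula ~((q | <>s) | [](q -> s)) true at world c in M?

No

At c: (q | <>s) | [](q -> s) is true, so ~((q | <>s) | [](q -> s)) is false.
  At c: q | <>s is false, [](q -> s) is true, so (q | <>s) | [](q -> s) is true.
    At c: q is false, <>s is false, so q | <>s is false.
      At c: no accessible worlds, so <>s is false.
    At c: no accessible worlds, so [](q -> s) holds vacuously.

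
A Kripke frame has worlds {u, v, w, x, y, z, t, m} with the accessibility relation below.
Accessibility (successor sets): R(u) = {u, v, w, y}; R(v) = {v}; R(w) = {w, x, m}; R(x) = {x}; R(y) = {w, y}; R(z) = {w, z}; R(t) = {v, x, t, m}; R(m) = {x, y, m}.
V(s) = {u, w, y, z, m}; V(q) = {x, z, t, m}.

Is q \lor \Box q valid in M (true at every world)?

Let φ = q \lor \Box q. Evaluate φ at each world:
  u (successors {u, v, w, y}): φ is false.
  v (successors {v}): φ is false.
  w (successors {w, x, m}): φ is false.
  x (successors {x}): φ is true.
  y (successors {w, y}): φ is false.
  z (successors {w, z}): φ is true.
  t (successors {v, x, t, m}): φ is true.
  m (successors {x, y, m}): φ is true.
Detail at u (counterexample):
  At u: q is false, \Box q is false, so q \lor \Box q is false.
    At u: \Box q requires q at every successor {u, v, w, y}.
      q fails at u, so \Box q is false at u.

No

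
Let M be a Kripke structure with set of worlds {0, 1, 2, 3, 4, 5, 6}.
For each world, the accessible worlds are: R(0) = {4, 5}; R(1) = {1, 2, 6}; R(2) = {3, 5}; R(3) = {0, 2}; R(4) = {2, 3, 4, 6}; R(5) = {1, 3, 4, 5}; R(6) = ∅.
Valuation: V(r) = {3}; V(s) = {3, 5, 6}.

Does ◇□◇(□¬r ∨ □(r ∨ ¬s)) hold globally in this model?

No

Let φ = ◇□◇(□¬r ∨ □(r ∨ ¬s)). Evaluate φ at each world:
  0 (successors {4, 5}): φ is true.
  1 (successors {1, 2, 6}): φ is true.
  2 (successors {3, 5}): φ is true.
  3 (successors {0, 2}): φ is true.
  4 (successors {2, 3, 4, 6}): φ is true.
  5 (successors {1, 3, 4, 5}): φ is true.
  6 (successors ∅): φ is false.
Detail at 6 (counterexample):
  At 6: no accessible worlds, so ◇□◇(□¬r ∨ □(r ∨ ¬s)) is false.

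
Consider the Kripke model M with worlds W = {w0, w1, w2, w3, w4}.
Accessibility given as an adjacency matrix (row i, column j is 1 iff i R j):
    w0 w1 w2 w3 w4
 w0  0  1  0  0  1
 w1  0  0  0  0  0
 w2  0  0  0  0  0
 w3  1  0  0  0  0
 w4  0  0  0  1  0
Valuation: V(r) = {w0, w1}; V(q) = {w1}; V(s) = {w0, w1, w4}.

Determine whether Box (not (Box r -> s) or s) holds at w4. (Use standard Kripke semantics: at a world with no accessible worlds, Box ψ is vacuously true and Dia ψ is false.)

Yes

At w4: Box (not (Box r -> s) or s) requires not (Box r -> s) or s at every successor {w3}.
    At w3: not (Box r -> s) is true, s is false, so not (Box r -> s) or s is true.
      At w3: Box r -> s is false, so not (Box r -> s) is true.
So Box (not (Box r -> s) or s) is true at w4.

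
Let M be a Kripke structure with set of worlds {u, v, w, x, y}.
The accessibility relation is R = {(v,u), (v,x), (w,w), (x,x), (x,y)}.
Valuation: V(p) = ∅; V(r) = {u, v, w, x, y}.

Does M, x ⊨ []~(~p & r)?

At x: []~(~p & r) requires ~(~p & r) at every successor {x, y}.
  ~(~p & r) fails at x, so []~(~p & r) is false at x.

No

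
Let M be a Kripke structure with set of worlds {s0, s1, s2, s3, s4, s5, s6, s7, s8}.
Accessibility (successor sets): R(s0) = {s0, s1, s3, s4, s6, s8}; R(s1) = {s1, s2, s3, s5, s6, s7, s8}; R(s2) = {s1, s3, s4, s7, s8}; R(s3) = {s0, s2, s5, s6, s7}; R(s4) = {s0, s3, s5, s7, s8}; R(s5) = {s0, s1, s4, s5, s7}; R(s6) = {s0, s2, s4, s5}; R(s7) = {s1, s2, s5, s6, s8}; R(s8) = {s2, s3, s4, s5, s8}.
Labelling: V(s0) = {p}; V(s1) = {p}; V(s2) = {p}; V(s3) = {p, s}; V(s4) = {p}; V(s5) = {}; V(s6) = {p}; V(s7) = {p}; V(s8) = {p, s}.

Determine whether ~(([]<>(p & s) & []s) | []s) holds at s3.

Yes

At s3: ([]<>(p & s) & []s) | []s is false, so ~(([]<>(p & s) & []s) | []s) is true.
  At s3: []<>(p & s) & []s is false, []s is false, so ([]<>(p & s) & []s) | []s is false.
    At s3: []<>(p & s) is false, []s is false, so []<>(p & s) & []s is false.
      At s3: []<>(p & s) requires <>(p & s) at every successor {s0, s2, s5, s6, s7}.
        <>(p & s) fails at s5, so []<>(p & s) is false at s3.
      At s3: []s requires s at every successor {s0, s2, s5, s6, s7}.
        s fails at s0, so []s is false at s3.
    At s3: []s requires s at every successor {s0, s2, s5, s6, s7}.
      s fails at s0, so []s is false at s3.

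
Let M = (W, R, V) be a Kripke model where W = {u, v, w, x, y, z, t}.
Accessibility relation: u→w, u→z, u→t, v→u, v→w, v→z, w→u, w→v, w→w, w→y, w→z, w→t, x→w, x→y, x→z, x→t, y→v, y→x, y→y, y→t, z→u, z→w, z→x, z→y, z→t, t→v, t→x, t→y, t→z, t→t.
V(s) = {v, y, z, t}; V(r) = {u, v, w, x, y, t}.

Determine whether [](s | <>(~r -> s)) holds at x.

At x: [](s | <>(~r -> s)) requires s | <>(~r -> s) at every successor {w, y, z, t}.
  At w: s | <>(~r -> s) is true.
  At y: s | <>(~r -> s) is true.
  At z: s | <>(~r -> s) is true.
  At t: s | <>(~r -> s) is true.
So [](s | <>(~r -> s)) is true at x.

Yes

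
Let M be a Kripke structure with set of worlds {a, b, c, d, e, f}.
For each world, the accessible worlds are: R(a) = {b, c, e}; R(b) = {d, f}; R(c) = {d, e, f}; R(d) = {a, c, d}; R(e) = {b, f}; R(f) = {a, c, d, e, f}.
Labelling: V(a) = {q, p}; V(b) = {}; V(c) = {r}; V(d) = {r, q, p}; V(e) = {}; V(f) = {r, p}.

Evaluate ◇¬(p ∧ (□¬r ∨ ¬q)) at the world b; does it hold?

Yes

At b: ◇¬(p ∧ (□¬r ∨ ¬q)) requires ¬(p ∧ (□¬r ∨ ¬q)) at some successor in {d, f}.
  ¬(p ∧ (□¬r ∨ ¬q)) holds at d, so ◇¬(p ∧ (□¬r ∨ ¬q)) is true at b.
    At d: p ∧ (□¬r ∨ ¬q) is false, so ¬(p ∧ (□¬r ∨ ¬q)) is true.
      At d: p is true, □¬r ∨ ¬q is false, so p ∧ (□¬r ∨ ¬q) is false.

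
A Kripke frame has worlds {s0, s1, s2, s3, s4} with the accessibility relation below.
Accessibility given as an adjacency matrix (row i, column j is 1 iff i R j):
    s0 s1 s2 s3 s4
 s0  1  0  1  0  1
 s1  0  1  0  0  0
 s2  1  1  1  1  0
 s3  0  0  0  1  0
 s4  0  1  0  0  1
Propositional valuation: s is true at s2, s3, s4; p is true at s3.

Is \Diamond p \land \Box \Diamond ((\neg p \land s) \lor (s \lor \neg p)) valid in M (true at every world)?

Let φ = \Diamond p \land \Box \Diamond ((\neg p \land s) \lor (s \lor \neg p)). Evaluate φ at each world:
  s0 (successors {s0, s2, s4}): φ is false.
  s1 (successors {s1}): φ is false.
  s2 (successors {s0, s1, s2, s3}): φ is true.
  s3 (successors {s3}): φ is true.
  s4 (successors {s1, s4}): φ is false.
Detail at s0 (counterexample):
  At s0: \Diamond p is false, \Box \Diamond ((\neg p \land s) \lor (s \lor \neg p)) is true, so \Diamond p \land \Box \Diamond ((\neg p \land s) \lor (s \lor \neg p)) is false.
    At s0: \Diamond p requires p at some successor in {s0, s2, s4}.
      At s0: p is false.
      At s2: p is false.
      At s4: p is false.
    So \Diamond p is false at s0.
    At s0: \Box \Diamond ((\neg p \land s) \lor (s \lor \neg p)) requires \Diamond ((\neg p \land s) \lor (s \lor \neg p)) at every successor {s0, s2, s4}.
      At s0: \Diamond ((\neg p \land s) \lor (s \lor \neg p)) is true.
      At s2: \Diamond ((\neg p \land s) \lor (s \lor \neg p)) is true.
      At s4: \Diamond ((\neg p \land s) \lor (s \lor \neg p)) is true.
    So \Box \Diamond ((\neg p \land s) \lor (s \lor \neg p)) is true at s0.

No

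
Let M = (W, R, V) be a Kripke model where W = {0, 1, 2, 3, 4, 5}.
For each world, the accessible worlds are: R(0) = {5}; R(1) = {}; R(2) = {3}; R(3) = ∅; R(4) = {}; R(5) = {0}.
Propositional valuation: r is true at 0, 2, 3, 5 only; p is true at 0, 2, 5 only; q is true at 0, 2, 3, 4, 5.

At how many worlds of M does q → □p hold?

Let φ = q → □p. Evaluate φ at each world:
  0 (successors {5}): φ is true.
  1 (successors ∅): φ is true.
  2 (successors {3}): φ is false.
  3 (successors ∅): φ is true.
  4 (successors ∅): φ is true.
  5 (successors {0}): φ is true.
For instance, at 5:
  At 5: q is true, □p is true, so q → □p is true.
    At 5: □p requires p at every successor {0}.
      At 0: p is true.
    So □p is true at 5.
Satisfying worlds: {0, 1, 3, 4, 5}

5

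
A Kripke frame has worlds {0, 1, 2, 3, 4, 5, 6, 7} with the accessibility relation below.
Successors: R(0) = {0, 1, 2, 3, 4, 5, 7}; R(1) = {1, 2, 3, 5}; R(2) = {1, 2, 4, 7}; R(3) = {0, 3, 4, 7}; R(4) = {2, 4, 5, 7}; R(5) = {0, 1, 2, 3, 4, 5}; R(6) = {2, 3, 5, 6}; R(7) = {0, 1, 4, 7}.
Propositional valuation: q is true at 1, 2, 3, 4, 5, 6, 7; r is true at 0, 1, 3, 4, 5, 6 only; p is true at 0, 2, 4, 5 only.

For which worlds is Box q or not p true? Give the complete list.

Recall that Box ψ holds at a world iff ψ holds at every accessible world, and Dia ψ holds iff ψ holds at some accessible world.
Let φ = Box q or not p. Evaluate φ at each world:
  0 (successors {0, 1, 2, 3, 4, 5, 7}): φ is false.
  1 (successors {1, 2, 3, 5}): φ is true.
  2 (successors {1, 2, 4, 7}): φ is true.
  3 (successors {0, 3, 4, 7}): φ is true.
  4 (successors {2, 4, 5, 7}): φ is true.
  5 (successors {0, 1, 2, 3, 4, 5}): φ is false.
  6 (successors {2, 3, 5, 6}): φ is true.
  7 (successors {0, 1, 4, 7}): φ is true.
For instance, at 2:
  At 2: Box q is true, not p is false, so Box q or not p is true.
    At 2: Box q requires q at every successor {1, 2, 4, 7}.
      At 1: q is true.
      At 2: q is true.
      At 4: q is true.
      At 7: q is true.
    So Box q is true at 2.
Satisfying worlds: {1, 2, 3, 4, 6, 7}

1, 2, 3, 4, 6, 7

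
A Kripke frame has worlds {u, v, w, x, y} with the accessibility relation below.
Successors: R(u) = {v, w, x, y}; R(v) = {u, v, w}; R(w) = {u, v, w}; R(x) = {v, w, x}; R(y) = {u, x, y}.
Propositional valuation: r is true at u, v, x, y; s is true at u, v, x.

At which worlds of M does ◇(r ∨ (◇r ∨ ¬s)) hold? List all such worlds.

u, v, w, x, y

Let φ = ◇(r ∨ (◇r ∨ ¬s)). Evaluate φ at each world:
  u (successors {v, w, x, y}): φ is true.
  v (successors {u, v, w}): φ is true.
  w (successors {u, v, w}): φ is true.
  x (successors {v, w, x}): φ is true.
  y (successors {u, x, y}): φ is true.
For instance, at u:
  At u: ◇(r ∨ (◇r ∨ ¬s)) requires r ∨ (◇r ∨ ¬s) at some successor in {v, w, x, y}.
    r ∨ (◇r ∨ ¬s) holds at v, so ◇(r ∨ (◇r ∨ ¬s)) is true at u.
      At v: r is true, ◇r ∨ ¬s is true, so r ∨ (◇r ∨ ¬s) is true.
Satisfying worlds: {u, v, w, x, y}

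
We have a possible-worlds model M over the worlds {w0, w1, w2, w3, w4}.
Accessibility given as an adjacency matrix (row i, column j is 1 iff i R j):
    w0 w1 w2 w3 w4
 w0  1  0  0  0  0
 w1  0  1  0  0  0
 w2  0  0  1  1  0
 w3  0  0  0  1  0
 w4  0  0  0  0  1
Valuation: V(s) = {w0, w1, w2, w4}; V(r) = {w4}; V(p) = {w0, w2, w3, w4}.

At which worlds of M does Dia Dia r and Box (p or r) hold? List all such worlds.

Let φ = Dia Dia r and Box (p or r). Evaluate φ at each world:
  w0 (successors {w0}): φ is false.
  w1 (successors {w1}): φ is false.
  w2 (successors {w2, w3}): φ is false.
  w3 (successors {w3}): φ is false.
  w4 (successors {w4}): φ is true.
For instance, at w3:
  At w3: Dia Dia r is false, Box (p or r) is true, so Dia Dia r and Box (p or r) is false.
    At w3: Dia Dia r requires Dia r at some successor in {w3}.
      At w3: Dia r is false.
    So Dia Dia r is false at w3.
    At w3: Box (p or r) requires p or r at every successor {w3}.
      At w3: p or r is true.
    So Box (p or r) is true at w3.
Satisfying worlds: {w4}

w4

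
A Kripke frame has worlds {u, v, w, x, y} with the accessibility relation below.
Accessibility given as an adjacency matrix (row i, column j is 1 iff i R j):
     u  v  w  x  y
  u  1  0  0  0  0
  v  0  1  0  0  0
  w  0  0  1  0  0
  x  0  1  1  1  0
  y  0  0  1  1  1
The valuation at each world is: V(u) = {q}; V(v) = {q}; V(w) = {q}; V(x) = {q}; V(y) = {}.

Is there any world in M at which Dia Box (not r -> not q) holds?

Recall that Box ψ holds at a world iff ψ holds at every accessible world, and Dia ψ holds iff ψ holds at some accessible world.
Let φ = Dia Box (not r -> not q). Evaluate φ at each world:
  u (successors {u}): φ is false.
  v (successors {v}): φ is false.
  w (successors {w}): φ is false.
  x (successors {v, w, x}): φ is false.
  y (successors {w, x, y}): φ is false.
For instance, at x:
  At x: Dia Box (not r -> not q) requires Box (not r -> not q) at some successor in {v, w, x}.
    At v: Box (not r -> not q) is false.
    At w: Box (not r -> not q) is false.
    At x: Box (not r -> not q) is false.
  So Dia Box (not r -> not q) is false at x.

No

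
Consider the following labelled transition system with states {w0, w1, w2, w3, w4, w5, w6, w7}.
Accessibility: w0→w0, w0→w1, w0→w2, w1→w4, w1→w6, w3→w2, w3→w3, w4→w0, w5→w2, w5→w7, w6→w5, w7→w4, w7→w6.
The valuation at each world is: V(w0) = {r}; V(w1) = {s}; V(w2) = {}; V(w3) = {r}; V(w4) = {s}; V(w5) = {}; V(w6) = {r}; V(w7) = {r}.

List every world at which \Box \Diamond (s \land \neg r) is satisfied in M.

w2, w4

Let φ = \Box \Diamond (s \land \neg r). Evaluate φ at each world:
  w0 (successors {w0, w1, w2}): φ is false.
  w1 (successors {w4, w6}): φ is false.
  w2 (successors ∅): φ is true.
  w3 (successors {w2, w3}): φ is false.
  w4 (successors {w0}): φ is true.
  w5 (successors {w2, w7}): φ is false.
  w6 (successors {w5}): φ is false.
  w7 (successors {w4, w6}): φ is false.
For instance, at w3:
  At w3: \Box \Diamond (s \land \neg r) requires \Diamond (s \land \neg r) at every successor {w2, w3}.
    \Diamond (s \land \neg r) fails at w2, so \Box \Diamond (s \land \neg r) is false at w3.
      At w2: no accessible worlds, so \Diamond (s \land \neg r) is false.
Satisfying worlds: {w2, w4}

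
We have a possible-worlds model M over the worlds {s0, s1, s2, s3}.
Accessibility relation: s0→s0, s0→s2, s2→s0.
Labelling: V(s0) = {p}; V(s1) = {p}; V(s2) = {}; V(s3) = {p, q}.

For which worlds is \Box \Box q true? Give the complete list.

Recall that \Box ψ holds at a world iff ψ holds at every accessible world, and \Diamond ψ holds iff ψ holds at some accessible world.
Let φ = \Box \Box q. Evaluate φ at each world:
  s0 (successors {s0, s2}): φ is false.
  s1 (successors ∅): φ is true.
  s2 (successors {s0}): φ is false.
  s3 (successors ∅): φ is true.
For instance, at s2:
  At s2: \Box \Box q requires \Box q at every successor {s0}.
    \Box q fails at s0, so \Box \Box q is false at s2.
      At s0: \Box q requires q at every successor {s0, s2}.
        q fails at s0, so \Box q is false at s0.
Satisfying worlds: {s1, s3}

s1, s3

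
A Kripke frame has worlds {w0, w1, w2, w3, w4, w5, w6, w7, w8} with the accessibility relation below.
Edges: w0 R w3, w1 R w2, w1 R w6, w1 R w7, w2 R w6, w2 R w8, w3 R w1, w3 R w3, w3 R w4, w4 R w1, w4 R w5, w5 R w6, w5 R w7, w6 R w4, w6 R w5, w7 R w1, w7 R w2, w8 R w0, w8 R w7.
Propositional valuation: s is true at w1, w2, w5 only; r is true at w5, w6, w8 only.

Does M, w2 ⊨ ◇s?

No

Recall that ◇ψ holds at a world iff ψ holds at some accessible world.
At w2: ◇s requires s at some successor in {w6, w8}.
  At w6: s is false.
  At w8: s is false.
So ◇s is false at w2.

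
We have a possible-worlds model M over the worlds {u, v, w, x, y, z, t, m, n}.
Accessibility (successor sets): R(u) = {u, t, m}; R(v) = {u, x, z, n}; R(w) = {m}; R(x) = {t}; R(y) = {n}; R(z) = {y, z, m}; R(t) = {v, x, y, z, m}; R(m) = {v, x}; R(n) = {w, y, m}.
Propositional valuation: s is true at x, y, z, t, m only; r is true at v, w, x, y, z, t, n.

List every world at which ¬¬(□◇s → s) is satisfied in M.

x, y, z, t, m, n

Recall that □ψ holds at a world iff ψ holds at every accessible world, and ◇ψ holds iff ψ holds at some accessible world.
Let φ = ¬¬(□◇s → s). Evaluate φ at each world:
  u (successors {u, t, m}): φ is false.
  v (successors {u, x, z, n}): φ is false.
  w (successors {m}): φ is false.
  x (successors {t}): φ is true.
  y (successors {n}): φ is true.
  z (successors {y, z, m}): φ is true.
  t (successors {v, x, y, z, m}): φ is true.
  m (successors {v, x}): φ is true.
  n (successors {w, y, m}): φ is true.
For instance, at m:
  At m: ¬(□◇s → s) is false, so ¬¬(□◇s → s) is true.
    At m: □◇s → s is true, so ¬(□◇s → s) is false.
      At m: □◇s is true, s is true, so □◇s → s is true.
Satisfying worlds: {x, y, z, t, m, n}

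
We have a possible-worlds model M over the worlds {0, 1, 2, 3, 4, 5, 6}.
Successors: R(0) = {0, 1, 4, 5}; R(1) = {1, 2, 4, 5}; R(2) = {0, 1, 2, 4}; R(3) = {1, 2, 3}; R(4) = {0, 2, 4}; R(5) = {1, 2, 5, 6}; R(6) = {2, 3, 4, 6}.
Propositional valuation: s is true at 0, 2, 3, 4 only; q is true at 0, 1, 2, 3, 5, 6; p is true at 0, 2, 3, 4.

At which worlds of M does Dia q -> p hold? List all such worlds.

Recall that Dia ψ holds at a world iff ψ holds at some accessible world.
Let φ = Dia q -> p. Evaluate φ at each world:
  0 (successors {0, 1, 4, 5}): φ is true.
  1 (successors {1, 2, 4, 5}): φ is false.
  2 (successors {0, 1, 2, 4}): φ is true.
  3 (successors {1, 2, 3}): φ is true.
  4 (successors {0, 2, 4}): φ is true.
  5 (successors {1, 2, 5, 6}): φ is false.
  6 (successors {2, 3, 4, 6}): φ is false.
For instance, at 1:
  At 1: Dia q is true, p is false, so Dia q -> p is false.
    At 1: Dia q requires q at some successor in {1, 2, 4, 5}.
      q holds at 1, so Dia q is true at 1.
Satisfying worlds: {0, 2, 3, 4}

0, 2, 3, 4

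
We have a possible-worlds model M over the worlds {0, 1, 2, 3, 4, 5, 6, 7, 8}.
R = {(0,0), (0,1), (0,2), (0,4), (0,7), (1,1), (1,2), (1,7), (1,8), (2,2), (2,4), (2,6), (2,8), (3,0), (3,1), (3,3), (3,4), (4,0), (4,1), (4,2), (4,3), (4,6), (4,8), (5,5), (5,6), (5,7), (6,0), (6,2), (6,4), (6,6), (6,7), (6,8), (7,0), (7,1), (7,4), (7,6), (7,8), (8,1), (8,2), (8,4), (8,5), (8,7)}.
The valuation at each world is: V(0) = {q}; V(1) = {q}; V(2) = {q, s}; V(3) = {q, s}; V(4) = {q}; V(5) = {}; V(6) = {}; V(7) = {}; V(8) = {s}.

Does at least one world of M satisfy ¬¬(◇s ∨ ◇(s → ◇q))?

Let φ = ¬¬(◇s ∨ ◇(s → ◇q)). Evaluate φ at each world:
  0 (successors {0, 1, 2, 4, 7}): φ is true.
  1 (successors {1, 2, 7, 8}): φ is true.
  2 (successors {2, 4, 6, 8}): φ is true.
  3 (successors {0, 1, 3, 4}): φ is true.
  4 (successors {0, 1, 2, 3, 6, 8}): φ is true.
  5 (successors {5, 6, 7}): φ is true.
  6 (successors {0, 2, 4, 6, 7, 8}): φ is true.
  7 (successors {0, 1, 4, 6, 8}): φ is true.
  8 (successors {1, 2, 4, 5, 7}): φ is true.
Detail at 0 (witness):
  At 0: ¬(◇s ∨ ◇(s → ◇q)) is false, so ¬¬(◇s ∨ ◇(s → ◇q)) is true.
    At 0: ◇s ∨ ◇(s → ◇q) is true, so ¬(◇s ∨ ◇(s → ◇q)) is false.
      At 0: ◇s is true, ◇(s → ◇q) is true, so ◇s ∨ ◇(s → ◇q) is true.

Yes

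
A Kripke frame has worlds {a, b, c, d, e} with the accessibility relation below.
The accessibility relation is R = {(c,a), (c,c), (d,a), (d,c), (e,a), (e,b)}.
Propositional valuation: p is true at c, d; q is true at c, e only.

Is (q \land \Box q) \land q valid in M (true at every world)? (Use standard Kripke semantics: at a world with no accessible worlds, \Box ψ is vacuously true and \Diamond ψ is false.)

Recall that \Box ψ holds at a world iff ψ holds at every accessible world, and \Diamond ψ holds iff ψ holds at some accessible world.
Let φ = (q \land \Box q) \land q. Evaluate φ at each world:
  a (successors ∅): φ is false.
  b (successors ∅): φ is false.
  c (successors {a, c}): φ is false.
  d (successors {a, c}): φ is false.
  e (successors {a, b}): φ is false.
Detail at a (counterexample):
  At a: q \land \Box q is false, q is false, so (q \land \Box q) \land q is false.
    At a: q is false, \Box q is true, so q \land \Box q is false.
      At a: no accessible worlds, so \Box q holds vacuously.

No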